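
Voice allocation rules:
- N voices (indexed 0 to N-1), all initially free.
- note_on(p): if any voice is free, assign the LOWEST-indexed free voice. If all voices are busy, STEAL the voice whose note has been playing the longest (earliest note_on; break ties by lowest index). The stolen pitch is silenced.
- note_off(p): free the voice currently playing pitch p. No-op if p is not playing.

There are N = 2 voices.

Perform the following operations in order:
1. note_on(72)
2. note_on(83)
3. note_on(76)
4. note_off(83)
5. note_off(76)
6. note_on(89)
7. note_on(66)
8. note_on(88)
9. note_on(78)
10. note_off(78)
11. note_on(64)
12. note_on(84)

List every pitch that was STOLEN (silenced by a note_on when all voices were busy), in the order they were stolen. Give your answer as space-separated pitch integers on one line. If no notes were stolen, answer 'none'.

Answer: 72 89 66 88

Derivation:
Op 1: note_on(72): voice 0 is free -> assigned | voices=[72 -]
Op 2: note_on(83): voice 1 is free -> assigned | voices=[72 83]
Op 3: note_on(76): all voices busy, STEAL voice 0 (pitch 72, oldest) -> assign | voices=[76 83]
Op 4: note_off(83): free voice 1 | voices=[76 -]
Op 5: note_off(76): free voice 0 | voices=[- -]
Op 6: note_on(89): voice 0 is free -> assigned | voices=[89 -]
Op 7: note_on(66): voice 1 is free -> assigned | voices=[89 66]
Op 8: note_on(88): all voices busy, STEAL voice 0 (pitch 89, oldest) -> assign | voices=[88 66]
Op 9: note_on(78): all voices busy, STEAL voice 1 (pitch 66, oldest) -> assign | voices=[88 78]
Op 10: note_off(78): free voice 1 | voices=[88 -]
Op 11: note_on(64): voice 1 is free -> assigned | voices=[88 64]
Op 12: note_on(84): all voices busy, STEAL voice 0 (pitch 88, oldest) -> assign | voices=[84 64]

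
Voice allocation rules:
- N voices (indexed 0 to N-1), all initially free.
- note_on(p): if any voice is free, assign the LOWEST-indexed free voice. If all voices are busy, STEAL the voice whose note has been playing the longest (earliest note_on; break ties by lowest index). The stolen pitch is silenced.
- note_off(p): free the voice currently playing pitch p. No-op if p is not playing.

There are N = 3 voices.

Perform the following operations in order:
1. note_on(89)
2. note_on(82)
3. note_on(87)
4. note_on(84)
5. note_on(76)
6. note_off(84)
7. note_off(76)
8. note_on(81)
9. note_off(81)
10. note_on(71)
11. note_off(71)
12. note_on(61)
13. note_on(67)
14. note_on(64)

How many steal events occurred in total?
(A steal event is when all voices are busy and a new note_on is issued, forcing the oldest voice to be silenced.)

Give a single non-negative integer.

Op 1: note_on(89): voice 0 is free -> assigned | voices=[89 - -]
Op 2: note_on(82): voice 1 is free -> assigned | voices=[89 82 -]
Op 3: note_on(87): voice 2 is free -> assigned | voices=[89 82 87]
Op 4: note_on(84): all voices busy, STEAL voice 0 (pitch 89, oldest) -> assign | voices=[84 82 87]
Op 5: note_on(76): all voices busy, STEAL voice 1 (pitch 82, oldest) -> assign | voices=[84 76 87]
Op 6: note_off(84): free voice 0 | voices=[- 76 87]
Op 7: note_off(76): free voice 1 | voices=[- - 87]
Op 8: note_on(81): voice 0 is free -> assigned | voices=[81 - 87]
Op 9: note_off(81): free voice 0 | voices=[- - 87]
Op 10: note_on(71): voice 0 is free -> assigned | voices=[71 - 87]
Op 11: note_off(71): free voice 0 | voices=[- - 87]
Op 12: note_on(61): voice 0 is free -> assigned | voices=[61 - 87]
Op 13: note_on(67): voice 1 is free -> assigned | voices=[61 67 87]
Op 14: note_on(64): all voices busy, STEAL voice 2 (pitch 87, oldest) -> assign | voices=[61 67 64]

Answer: 3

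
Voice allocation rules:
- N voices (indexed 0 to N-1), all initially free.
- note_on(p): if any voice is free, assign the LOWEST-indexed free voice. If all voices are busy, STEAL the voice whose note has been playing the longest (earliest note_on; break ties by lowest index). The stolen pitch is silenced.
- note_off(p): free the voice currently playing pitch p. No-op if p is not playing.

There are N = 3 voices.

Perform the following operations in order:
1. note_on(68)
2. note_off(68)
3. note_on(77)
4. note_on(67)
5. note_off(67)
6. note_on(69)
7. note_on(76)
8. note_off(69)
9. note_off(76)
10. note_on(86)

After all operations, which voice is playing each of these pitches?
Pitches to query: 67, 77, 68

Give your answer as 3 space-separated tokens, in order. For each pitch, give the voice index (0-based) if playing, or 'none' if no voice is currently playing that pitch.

Answer: none 0 none

Derivation:
Op 1: note_on(68): voice 0 is free -> assigned | voices=[68 - -]
Op 2: note_off(68): free voice 0 | voices=[- - -]
Op 3: note_on(77): voice 0 is free -> assigned | voices=[77 - -]
Op 4: note_on(67): voice 1 is free -> assigned | voices=[77 67 -]
Op 5: note_off(67): free voice 1 | voices=[77 - -]
Op 6: note_on(69): voice 1 is free -> assigned | voices=[77 69 -]
Op 7: note_on(76): voice 2 is free -> assigned | voices=[77 69 76]
Op 8: note_off(69): free voice 1 | voices=[77 - 76]
Op 9: note_off(76): free voice 2 | voices=[77 - -]
Op 10: note_on(86): voice 1 is free -> assigned | voices=[77 86 -]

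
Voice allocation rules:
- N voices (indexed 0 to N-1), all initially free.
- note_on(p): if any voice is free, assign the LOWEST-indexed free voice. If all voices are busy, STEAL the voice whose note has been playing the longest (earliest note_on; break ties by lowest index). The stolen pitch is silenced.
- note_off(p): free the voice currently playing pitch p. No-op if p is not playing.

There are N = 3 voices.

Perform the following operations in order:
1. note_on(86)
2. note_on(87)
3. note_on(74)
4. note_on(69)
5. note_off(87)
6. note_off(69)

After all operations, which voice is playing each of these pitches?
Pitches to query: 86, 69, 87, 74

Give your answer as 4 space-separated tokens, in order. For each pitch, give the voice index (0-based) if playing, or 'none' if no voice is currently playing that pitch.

Answer: none none none 2

Derivation:
Op 1: note_on(86): voice 0 is free -> assigned | voices=[86 - -]
Op 2: note_on(87): voice 1 is free -> assigned | voices=[86 87 -]
Op 3: note_on(74): voice 2 is free -> assigned | voices=[86 87 74]
Op 4: note_on(69): all voices busy, STEAL voice 0 (pitch 86, oldest) -> assign | voices=[69 87 74]
Op 5: note_off(87): free voice 1 | voices=[69 - 74]
Op 6: note_off(69): free voice 0 | voices=[- - 74]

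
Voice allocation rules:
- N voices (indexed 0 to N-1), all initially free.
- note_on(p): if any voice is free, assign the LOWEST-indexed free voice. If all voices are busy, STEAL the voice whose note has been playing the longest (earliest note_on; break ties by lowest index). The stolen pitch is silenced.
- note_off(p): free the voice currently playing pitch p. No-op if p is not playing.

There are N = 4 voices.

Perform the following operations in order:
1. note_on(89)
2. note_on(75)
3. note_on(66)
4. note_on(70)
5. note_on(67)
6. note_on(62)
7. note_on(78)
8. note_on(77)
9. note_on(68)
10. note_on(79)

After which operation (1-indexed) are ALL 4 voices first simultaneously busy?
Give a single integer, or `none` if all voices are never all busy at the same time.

Op 1: note_on(89): voice 0 is free -> assigned | voices=[89 - - -]
Op 2: note_on(75): voice 1 is free -> assigned | voices=[89 75 - -]
Op 3: note_on(66): voice 2 is free -> assigned | voices=[89 75 66 -]
Op 4: note_on(70): voice 3 is free -> assigned | voices=[89 75 66 70]
Op 5: note_on(67): all voices busy, STEAL voice 0 (pitch 89, oldest) -> assign | voices=[67 75 66 70]
Op 6: note_on(62): all voices busy, STEAL voice 1 (pitch 75, oldest) -> assign | voices=[67 62 66 70]
Op 7: note_on(78): all voices busy, STEAL voice 2 (pitch 66, oldest) -> assign | voices=[67 62 78 70]
Op 8: note_on(77): all voices busy, STEAL voice 3 (pitch 70, oldest) -> assign | voices=[67 62 78 77]
Op 9: note_on(68): all voices busy, STEAL voice 0 (pitch 67, oldest) -> assign | voices=[68 62 78 77]
Op 10: note_on(79): all voices busy, STEAL voice 1 (pitch 62, oldest) -> assign | voices=[68 79 78 77]

Answer: 4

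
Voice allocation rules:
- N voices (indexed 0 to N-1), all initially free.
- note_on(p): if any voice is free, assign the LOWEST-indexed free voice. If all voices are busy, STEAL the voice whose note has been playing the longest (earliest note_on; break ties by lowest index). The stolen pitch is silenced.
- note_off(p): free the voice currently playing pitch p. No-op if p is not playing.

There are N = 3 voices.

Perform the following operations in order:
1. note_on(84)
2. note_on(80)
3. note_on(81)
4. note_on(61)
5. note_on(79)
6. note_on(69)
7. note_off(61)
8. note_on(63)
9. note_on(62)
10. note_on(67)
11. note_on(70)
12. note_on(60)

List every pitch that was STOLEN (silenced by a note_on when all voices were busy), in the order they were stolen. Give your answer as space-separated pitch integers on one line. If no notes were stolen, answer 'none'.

Op 1: note_on(84): voice 0 is free -> assigned | voices=[84 - -]
Op 2: note_on(80): voice 1 is free -> assigned | voices=[84 80 -]
Op 3: note_on(81): voice 2 is free -> assigned | voices=[84 80 81]
Op 4: note_on(61): all voices busy, STEAL voice 0 (pitch 84, oldest) -> assign | voices=[61 80 81]
Op 5: note_on(79): all voices busy, STEAL voice 1 (pitch 80, oldest) -> assign | voices=[61 79 81]
Op 6: note_on(69): all voices busy, STEAL voice 2 (pitch 81, oldest) -> assign | voices=[61 79 69]
Op 7: note_off(61): free voice 0 | voices=[- 79 69]
Op 8: note_on(63): voice 0 is free -> assigned | voices=[63 79 69]
Op 9: note_on(62): all voices busy, STEAL voice 1 (pitch 79, oldest) -> assign | voices=[63 62 69]
Op 10: note_on(67): all voices busy, STEAL voice 2 (pitch 69, oldest) -> assign | voices=[63 62 67]
Op 11: note_on(70): all voices busy, STEAL voice 0 (pitch 63, oldest) -> assign | voices=[70 62 67]
Op 12: note_on(60): all voices busy, STEAL voice 1 (pitch 62, oldest) -> assign | voices=[70 60 67]

Answer: 84 80 81 79 69 63 62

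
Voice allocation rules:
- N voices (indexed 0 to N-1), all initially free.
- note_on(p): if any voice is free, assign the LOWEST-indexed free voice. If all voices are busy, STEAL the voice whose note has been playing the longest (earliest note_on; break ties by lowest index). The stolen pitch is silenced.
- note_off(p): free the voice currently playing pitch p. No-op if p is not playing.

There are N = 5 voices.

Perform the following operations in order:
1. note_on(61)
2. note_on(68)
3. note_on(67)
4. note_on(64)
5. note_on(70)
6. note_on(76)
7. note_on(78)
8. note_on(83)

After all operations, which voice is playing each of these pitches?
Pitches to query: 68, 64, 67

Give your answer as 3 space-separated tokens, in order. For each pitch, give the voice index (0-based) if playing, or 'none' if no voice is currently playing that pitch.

Answer: none 3 none

Derivation:
Op 1: note_on(61): voice 0 is free -> assigned | voices=[61 - - - -]
Op 2: note_on(68): voice 1 is free -> assigned | voices=[61 68 - - -]
Op 3: note_on(67): voice 2 is free -> assigned | voices=[61 68 67 - -]
Op 4: note_on(64): voice 3 is free -> assigned | voices=[61 68 67 64 -]
Op 5: note_on(70): voice 4 is free -> assigned | voices=[61 68 67 64 70]
Op 6: note_on(76): all voices busy, STEAL voice 0 (pitch 61, oldest) -> assign | voices=[76 68 67 64 70]
Op 7: note_on(78): all voices busy, STEAL voice 1 (pitch 68, oldest) -> assign | voices=[76 78 67 64 70]
Op 8: note_on(83): all voices busy, STEAL voice 2 (pitch 67, oldest) -> assign | voices=[76 78 83 64 70]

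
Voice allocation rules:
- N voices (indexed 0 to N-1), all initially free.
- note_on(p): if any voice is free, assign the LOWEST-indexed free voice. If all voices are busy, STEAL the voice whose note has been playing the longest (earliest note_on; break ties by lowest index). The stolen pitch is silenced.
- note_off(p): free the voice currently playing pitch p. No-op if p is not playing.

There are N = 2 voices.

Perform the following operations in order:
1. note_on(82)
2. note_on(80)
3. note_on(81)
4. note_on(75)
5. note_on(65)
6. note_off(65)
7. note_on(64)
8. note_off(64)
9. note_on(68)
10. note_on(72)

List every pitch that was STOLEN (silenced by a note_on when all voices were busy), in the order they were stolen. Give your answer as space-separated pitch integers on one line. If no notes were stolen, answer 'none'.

Answer: 82 80 81 75

Derivation:
Op 1: note_on(82): voice 0 is free -> assigned | voices=[82 -]
Op 2: note_on(80): voice 1 is free -> assigned | voices=[82 80]
Op 3: note_on(81): all voices busy, STEAL voice 0 (pitch 82, oldest) -> assign | voices=[81 80]
Op 4: note_on(75): all voices busy, STEAL voice 1 (pitch 80, oldest) -> assign | voices=[81 75]
Op 5: note_on(65): all voices busy, STEAL voice 0 (pitch 81, oldest) -> assign | voices=[65 75]
Op 6: note_off(65): free voice 0 | voices=[- 75]
Op 7: note_on(64): voice 0 is free -> assigned | voices=[64 75]
Op 8: note_off(64): free voice 0 | voices=[- 75]
Op 9: note_on(68): voice 0 is free -> assigned | voices=[68 75]
Op 10: note_on(72): all voices busy, STEAL voice 1 (pitch 75, oldest) -> assign | voices=[68 72]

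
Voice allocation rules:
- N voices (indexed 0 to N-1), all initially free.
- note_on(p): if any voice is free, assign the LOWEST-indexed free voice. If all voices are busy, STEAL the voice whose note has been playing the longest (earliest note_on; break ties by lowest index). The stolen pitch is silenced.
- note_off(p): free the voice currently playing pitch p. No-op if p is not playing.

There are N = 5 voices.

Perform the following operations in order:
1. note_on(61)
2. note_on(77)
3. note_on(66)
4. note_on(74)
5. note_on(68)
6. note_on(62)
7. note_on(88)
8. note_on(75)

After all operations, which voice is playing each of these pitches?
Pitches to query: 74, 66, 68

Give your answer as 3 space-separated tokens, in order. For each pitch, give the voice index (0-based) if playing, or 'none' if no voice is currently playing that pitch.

Answer: 3 none 4

Derivation:
Op 1: note_on(61): voice 0 is free -> assigned | voices=[61 - - - -]
Op 2: note_on(77): voice 1 is free -> assigned | voices=[61 77 - - -]
Op 3: note_on(66): voice 2 is free -> assigned | voices=[61 77 66 - -]
Op 4: note_on(74): voice 3 is free -> assigned | voices=[61 77 66 74 -]
Op 5: note_on(68): voice 4 is free -> assigned | voices=[61 77 66 74 68]
Op 6: note_on(62): all voices busy, STEAL voice 0 (pitch 61, oldest) -> assign | voices=[62 77 66 74 68]
Op 7: note_on(88): all voices busy, STEAL voice 1 (pitch 77, oldest) -> assign | voices=[62 88 66 74 68]
Op 8: note_on(75): all voices busy, STEAL voice 2 (pitch 66, oldest) -> assign | voices=[62 88 75 74 68]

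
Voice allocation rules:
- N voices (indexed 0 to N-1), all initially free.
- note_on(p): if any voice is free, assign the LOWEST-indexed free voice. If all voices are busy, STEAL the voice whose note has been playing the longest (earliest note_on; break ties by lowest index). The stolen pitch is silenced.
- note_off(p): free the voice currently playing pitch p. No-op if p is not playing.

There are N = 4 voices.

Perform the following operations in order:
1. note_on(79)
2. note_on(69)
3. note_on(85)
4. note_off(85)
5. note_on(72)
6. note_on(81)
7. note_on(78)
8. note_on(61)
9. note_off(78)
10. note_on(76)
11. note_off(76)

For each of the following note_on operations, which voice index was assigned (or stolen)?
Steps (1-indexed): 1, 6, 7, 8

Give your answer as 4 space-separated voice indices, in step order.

Answer: 0 3 0 1

Derivation:
Op 1: note_on(79): voice 0 is free -> assigned | voices=[79 - - -]
Op 2: note_on(69): voice 1 is free -> assigned | voices=[79 69 - -]
Op 3: note_on(85): voice 2 is free -> assigned | voices=[79 69 85 -]
Op 4: note_off(85): free voice 2 | voices=[79 69 - -]
Op 5: note_on(72): voice 2 is free -> assigned | voices=[79 69 72 -]
Op 6: note_on(81): voice 3 is free -> assigned | voices=[79 69 72 81]
Op 7: note_on(78): all voices busy, STEAL voice 0 (pitch 79, oldest) -> assign | voices=[78 69 72 81]
Op 8: note_on(61): all voices busy, STEAL voice 1 (pitch 69, oldest) -> assign | voices=[78 61 72 81]
Op 9: note_off(78): free voice 0 | voices=[- 61 72 81]
Op 10: note_on(76): voice 0 is free -> assigned | voices=[76 61 72 81]
Op 11: note_off(76): free voice 0 | voices=[- 61 72 81]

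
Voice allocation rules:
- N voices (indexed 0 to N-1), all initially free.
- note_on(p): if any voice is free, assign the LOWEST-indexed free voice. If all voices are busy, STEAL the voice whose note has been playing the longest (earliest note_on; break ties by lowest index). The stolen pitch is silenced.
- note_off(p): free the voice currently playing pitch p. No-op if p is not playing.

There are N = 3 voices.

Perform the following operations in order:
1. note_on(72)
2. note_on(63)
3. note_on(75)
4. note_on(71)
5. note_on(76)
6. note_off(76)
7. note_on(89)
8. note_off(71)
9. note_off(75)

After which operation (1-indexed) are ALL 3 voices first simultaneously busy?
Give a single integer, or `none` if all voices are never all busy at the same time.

Op 1: note_on(72): voice 0 is free -> assigned | voices=[72 - -]
Op 2: note_on(63): voice 1 is free -> assigned | voices=[72 63 -]
Op 3: note_on(75): voice 2 is free -> assigned | voices=[72 63 75]
Op 4: note_on(71): all voices busy, STEAL voice 0 (pitch 72, oldest) -> assign | voices=[71 63 75]
Op 5: note_on(76): all voices busy, STEAL voice 1 (pitch 63, oldest) -> assign | voices=[71 76 75]
Op 6: note_off(76): free voice 1 | voices=[71 - 75]
Op 7: note_on(89): voice 1 is free -> assigned | voices=[71 89 75]
Op 8: note_off(71): free voice 0 | voices=[- 89 75]
Op 9: note_off(75): free voice 2 | voices=[- 89 -]

Answer: 3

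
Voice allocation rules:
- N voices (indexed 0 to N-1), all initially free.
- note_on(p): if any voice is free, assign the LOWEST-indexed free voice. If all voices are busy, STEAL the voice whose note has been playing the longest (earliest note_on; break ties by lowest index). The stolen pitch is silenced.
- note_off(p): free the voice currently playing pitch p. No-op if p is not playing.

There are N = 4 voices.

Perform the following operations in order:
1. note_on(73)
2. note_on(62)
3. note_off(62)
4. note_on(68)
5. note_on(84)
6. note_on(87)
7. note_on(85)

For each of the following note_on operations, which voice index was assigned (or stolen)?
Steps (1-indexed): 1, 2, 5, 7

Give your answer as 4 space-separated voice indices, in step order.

Answer: 0 1 2 0

Derivation:
Op 1: note_on(73): voice 0 is free -> assigned | voices=[73 - - -]
Op 2: note_on(62): voice 1 is free -> assigned | voices=[73 62 - -]
Op 3: note_off(62): free voice 1 | voices=[73 - - -]
Op 4: note_on(68): voice 1 is free -> assigned | voices=[73 68 - -]
Op 5: note_on(84): voice 2 is free -> assigned | voices=[73 68 84 -]
Op 6: note_on(87): voice 3 is free -> assigned | voices=[73 68 84 87]
Op 7: note_on(85): all voices busy, STEAL voice 0 (pitch 73, oldest) -> assign | voices=[85 68 84 87]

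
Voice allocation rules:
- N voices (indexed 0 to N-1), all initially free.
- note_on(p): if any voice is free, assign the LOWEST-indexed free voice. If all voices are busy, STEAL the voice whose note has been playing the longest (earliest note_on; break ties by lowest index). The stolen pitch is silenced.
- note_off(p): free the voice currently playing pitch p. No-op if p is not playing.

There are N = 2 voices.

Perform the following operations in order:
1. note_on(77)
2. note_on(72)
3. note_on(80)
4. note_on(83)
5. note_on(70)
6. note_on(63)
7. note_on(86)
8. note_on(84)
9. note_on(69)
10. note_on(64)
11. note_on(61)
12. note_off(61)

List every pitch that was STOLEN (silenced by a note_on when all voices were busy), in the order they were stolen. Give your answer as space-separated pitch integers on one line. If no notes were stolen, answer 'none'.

Answer: 77 72 80 83 70 63 86 84 69

Derivation:
Op 1: note_on(77): voice 0 is free -> assigned | voices=[77 -]
Op 2: note_on(72): voice 1 is free -> assigned | voices=[77 72]
Op 3: note_on(80): all voices busy, STEAL voice 0 (pitch 77, oldest) -> assign | voices=[80 72]
Op 4: note_on(83): all voices busy, STEAL voice 1 (pitch 72, oldest) -> assign | voices=[80 83]
Op 5: note_on(70): all voices busy, STEAL voice 0 (pitch 80, oldest) -> assign | voices=[70 83]
Op 6: note_on(63): all voices busy, STEAL voice 1 (pitch 83, oldest) -> assign | voices=[70 63]
Op 7: note_on(86): all voices busy, STEAL voice 0 (pitch 70, oldest) -> assign | voices=[86 63]
Op 8: note_on(84): all voices busy, STEAL voice 1 (pitch 63, oldest) -> assign | voices=[86 84]
Op 9: note_on(69): all voices busy, STEAL voice 0 (pitch 86, oldest) -> assign | voices=[69 84]
Op 10: note_on(64): all voices busy, STEAL voice 1 (pitch 84, oldest) -> assign | voices=[69 64]
Op 11: note_on(61): all voices busy, STEAL voice 0 (pitch 69, oldest) -> assign | voices=[61 64]
Op 12: note_off(61): free voice 0 | voices=[- 64]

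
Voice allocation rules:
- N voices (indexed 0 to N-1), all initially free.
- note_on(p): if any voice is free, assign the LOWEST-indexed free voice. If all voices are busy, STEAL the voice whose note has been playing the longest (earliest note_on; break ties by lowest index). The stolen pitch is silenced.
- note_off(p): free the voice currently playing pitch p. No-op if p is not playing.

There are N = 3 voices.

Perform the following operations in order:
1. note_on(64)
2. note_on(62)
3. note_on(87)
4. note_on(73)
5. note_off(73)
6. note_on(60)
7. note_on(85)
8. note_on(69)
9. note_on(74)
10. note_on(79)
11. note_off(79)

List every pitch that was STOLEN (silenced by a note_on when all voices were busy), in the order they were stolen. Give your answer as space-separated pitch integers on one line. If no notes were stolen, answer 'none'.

Op 1: note_on(64): voice 0 is free -> assigned | voices=[64 - -]
Op 2: note_on(62): voice 1 is free -> assigned | voices=[64 62 -]
Op 3: note_on(87): voice 2 is free -> assigned | voices=[64 62 87]
Op 4: note_on(73): all voices busy, STEAL voice 0 (pitch 64, oldest) -> assign | voices=[73 62 87]
Op 5: note_off(73): free voice 0 | voices=[- 62 87]
Op 6: note_on(60): voice 0 is free -> assigned | voices=[60 62 87]
Op 7: note_on(85): all voices busy, STEAL voice 1 (pitch 62, oldest) -> assign | voices=[60 85 87]
Op 8: note_on(69): all voices busy, STEAL voice 2 (pitch 87, oldest) -> assign | voices=[60 85 69]
Op 9: note_on(74): all voices busy, STEAL voice 0 (pitch 60, oldest) -> assign | voices=[74 85 69]
Op 10: note_on(79): all voices busy, STEAL voice 1 (pitch 85, oldest) -> assign | voices=[74 79 69]
Op 11: note_off(79): free voice 1 | voices=[74 - 69]

Answer: 64 62 87 60 85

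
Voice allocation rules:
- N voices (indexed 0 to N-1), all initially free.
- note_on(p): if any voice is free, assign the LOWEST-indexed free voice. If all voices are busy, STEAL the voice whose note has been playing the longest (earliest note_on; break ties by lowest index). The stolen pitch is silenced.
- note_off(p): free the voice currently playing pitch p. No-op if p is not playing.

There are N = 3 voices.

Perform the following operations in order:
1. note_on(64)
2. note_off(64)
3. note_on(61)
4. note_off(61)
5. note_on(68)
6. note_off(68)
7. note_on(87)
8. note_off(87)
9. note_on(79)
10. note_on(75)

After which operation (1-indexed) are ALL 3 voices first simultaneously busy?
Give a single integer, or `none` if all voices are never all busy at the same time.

Op 1: note_on(64): voice 0 is free -> assigned | voices=[64 - -]
Op 2: note_off(64): free voice 0 | voices=[- - -]
Op 3: note_on(61): voice 0 is free -> assigned | voices=[61 - -]
Op 4: note_off(61): free voice 0 | voices=[- - -]
Op 5: note_on(68): voice 0 is free -> assigned | voices=[68 - -]
Op 6: note_off(68): free voice 0 | voices=[- - -]
Op 7: note_on(87): voice 0 is free -> assigned | voices=[87 - -]
Op 8: note_off(87): free voice 0 | voices=[- - -]
Op 9: note_on(79): voice 0 is free -> assigned | voices=[79 - -]
Op 10: note_on(75): voice 1 is free -> assigned | voices=[79 75 -]

Answer: none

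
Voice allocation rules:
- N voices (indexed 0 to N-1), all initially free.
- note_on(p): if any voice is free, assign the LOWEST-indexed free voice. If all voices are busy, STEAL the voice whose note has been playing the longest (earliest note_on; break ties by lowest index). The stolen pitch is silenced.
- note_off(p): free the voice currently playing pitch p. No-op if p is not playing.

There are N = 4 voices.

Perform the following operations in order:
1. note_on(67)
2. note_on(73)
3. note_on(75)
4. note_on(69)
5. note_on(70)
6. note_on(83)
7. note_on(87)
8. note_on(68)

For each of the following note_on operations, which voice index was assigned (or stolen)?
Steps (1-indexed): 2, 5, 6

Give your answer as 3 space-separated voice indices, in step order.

Op 1: note_on(67): voice 0 is free -> assigned | voices=[67 - - -]
Op 2: note_on(73): voice 1 is free -> assigned | voices=[67 73 - -]
Op 3: note_on(75): voice 2 is free -> assigned | voices=[67 73 75 -]
Op 4: note_on(69): voice 3 is free -> assigned | voices=[67 73 75 69]
Op 5: note_on(70): all voices busy, STEAL voice 0 (pitch 67, oldest) -> assign | voices=[70 73 75 69]
Op 6: note_on(83): all voices busy, STEAL voice 1 (pitch 73, oldest) -> assign | voices=[70 83 75 69]
Op 7: note_on(87): all voices busy, STEAL voice 2 (pitch 75, oldest) -> assign | voices=[70 83 87 69]
Op 8: note_on(68): all voices busy, STEAL voice 3 (pitch 69, oldest) -> assign | voices=[70 83 87 68]

Answer: 1 0 1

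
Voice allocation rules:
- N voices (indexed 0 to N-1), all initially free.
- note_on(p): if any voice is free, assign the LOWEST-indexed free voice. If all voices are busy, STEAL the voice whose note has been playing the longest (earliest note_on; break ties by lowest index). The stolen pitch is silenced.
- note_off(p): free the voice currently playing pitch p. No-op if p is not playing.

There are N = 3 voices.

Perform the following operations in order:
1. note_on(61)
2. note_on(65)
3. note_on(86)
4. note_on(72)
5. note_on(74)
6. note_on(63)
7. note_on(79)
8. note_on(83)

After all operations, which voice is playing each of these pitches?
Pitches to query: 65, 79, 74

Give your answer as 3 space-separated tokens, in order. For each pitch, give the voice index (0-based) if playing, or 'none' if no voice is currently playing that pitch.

Answer: none 0 none

Derivation:
Op 1: note_on(61): voice 0 is free -> assigned | voices=[61 - -]
Op 2: note_on(65): voice 1 is free -> assigned | voices=[61 65 -]
Op 3: note_on(86): voice 2 is free -> assigned | voices=[61 65 86]
Op 4: note_on(72): all voices busy, STEAL voice 0 (pitch 61, oldest) -> assign | voices=[72 65 86]
Op 5: note_on(74): all voices busy, STEAL voice 1 (pitch 65, oldest) -> assign | voices=[72 74 86]
Op 6: note_on(63): all voices busy, STEAL voice 2 (pitch 86, oldest) -> assign | voices=[72 74 63]
Op 7: note_on(79): all voices busy, STEAL voice 0 (pitch 72, oldest) -> assign | voices=[79 74 63]
Op 8: note_on(83): all voices busy, STEAL voice 1 (pitch 74, oldest) -> assign | voices=[79 83 63]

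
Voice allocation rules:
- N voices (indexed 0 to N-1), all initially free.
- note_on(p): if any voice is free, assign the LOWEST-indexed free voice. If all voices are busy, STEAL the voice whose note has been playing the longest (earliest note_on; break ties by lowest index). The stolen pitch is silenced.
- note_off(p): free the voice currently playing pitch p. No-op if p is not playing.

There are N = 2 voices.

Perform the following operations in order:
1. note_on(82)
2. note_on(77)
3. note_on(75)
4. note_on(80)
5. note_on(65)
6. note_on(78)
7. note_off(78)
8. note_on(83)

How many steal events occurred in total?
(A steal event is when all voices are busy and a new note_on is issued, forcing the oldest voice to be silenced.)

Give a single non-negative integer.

Answer: 4

Derivation:
Op 1: note_on(82): voice 0 is free -> assigned | voices=[82 -]
Op 2: note_on(77): voice 1 is free -> assigned | voices=[82 77]
Op 3: note_on(75): all voices busy, STEAL voice 0 (pitch 82, oldest) -> assign | voices=[75 77]
Op 4: note_on(80): all voices busy, STEAL voice 1 (pitch 77, oldest) -> assign | voices=[75 80]
Op 5: note_on(65): all voices busy, STEAL voice 0 (pitch 75, oldest) -> assign | voices=[65 80]
Op 6: note_on(78): all voices busy, STEAL voice 1 (pitch 80, oldest) -> assign | voices=[65 78]
Op 7: note_off(78): free voice 1 | voices=[65 -]
Op 8: note_on(83): voice 1 is free -> assigned | voices=[65 83]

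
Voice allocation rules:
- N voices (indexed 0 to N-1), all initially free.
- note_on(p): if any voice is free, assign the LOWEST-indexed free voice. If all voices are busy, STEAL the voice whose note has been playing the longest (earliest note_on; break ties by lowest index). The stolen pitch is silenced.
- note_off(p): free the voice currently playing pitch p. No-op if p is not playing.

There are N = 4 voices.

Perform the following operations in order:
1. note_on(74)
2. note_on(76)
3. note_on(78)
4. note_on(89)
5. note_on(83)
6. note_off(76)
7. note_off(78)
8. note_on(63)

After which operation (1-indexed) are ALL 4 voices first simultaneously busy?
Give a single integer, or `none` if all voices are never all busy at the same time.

Op 1: note_on(74): voice 0 is free -> assigned | voices=[74 - - -]
Op 2: note_on(76): voice 1 is free -> assigned | voices=[74 76 - -]
Op 3: note_on(78): voice 2 is free -> assigned | voices=[74 76 78 -]
Op 4: note_on(89): voice 3 is free -> assigned | voices=[74 76 78 89]
Op 5: note_on(83): all voices busy, STEAL voice 0 (pitch 74, oldest) -> assign | voices=[83 76 78 89]
Op 6: note_off(76): free voice 1 | voices=[83 - 78 89]
Op 7: note_off(78): free voice 2 | voices=[83 - - 89]
Op 8: note_on(63): voice 1 is free -> assigned | voices=[83 63 - 89]

Answer: 4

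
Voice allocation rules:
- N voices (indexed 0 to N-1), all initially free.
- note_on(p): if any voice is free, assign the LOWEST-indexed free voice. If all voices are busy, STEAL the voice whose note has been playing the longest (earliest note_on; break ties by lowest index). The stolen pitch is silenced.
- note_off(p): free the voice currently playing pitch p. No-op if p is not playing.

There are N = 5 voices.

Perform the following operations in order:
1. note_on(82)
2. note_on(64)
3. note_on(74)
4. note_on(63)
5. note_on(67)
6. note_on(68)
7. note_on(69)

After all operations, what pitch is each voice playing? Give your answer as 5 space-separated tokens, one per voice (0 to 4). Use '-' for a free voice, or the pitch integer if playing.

Op 1: note_on(82): voice 0 is free -> assigned | voices=[82 - - - -]
Op 2: note_on(64): voice 1 is free -> assigned | voices=[82 64 - - -]
Op 3: note_on(74): voice 2 is free -> assigned | voices=[82 64 74 - -]
Op 4: note_on(63): voice 3 is free -> assigned | voices=[82 64 74 63 -]
Op 5: note_on(67): voice 4 is free -> assigned | voices=[82 64 74 63 67]
Op 6: note_on(68): all voices busy, STEAL voice 0 (pitch 82, oldest) -> assign | voices=[68 64 74 63 67]
Op 7: note_on(69): all voices busy, STEAL voice 1 (pitch 64, oldest) -> assign | voices=[68 69 74 63 67]

Answer: 68 69 74 63 67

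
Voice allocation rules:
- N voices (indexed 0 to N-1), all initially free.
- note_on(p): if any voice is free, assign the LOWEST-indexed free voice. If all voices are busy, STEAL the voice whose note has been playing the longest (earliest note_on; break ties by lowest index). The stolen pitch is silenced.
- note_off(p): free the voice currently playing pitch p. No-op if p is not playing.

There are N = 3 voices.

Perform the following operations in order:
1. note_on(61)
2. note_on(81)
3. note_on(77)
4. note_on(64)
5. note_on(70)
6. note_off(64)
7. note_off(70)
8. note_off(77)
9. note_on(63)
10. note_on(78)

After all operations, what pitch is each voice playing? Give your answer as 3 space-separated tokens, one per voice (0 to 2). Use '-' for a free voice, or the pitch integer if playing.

Op 1: note_on(61): voice 0 is free -> assigned | voices=[61 - -]
Op 2: note_on(81): voice 1 is free -> assigned | voices=[61 81 -]
Op 3: note_on(77): voice 2 is free -> assigned | voices=[61 81 77]
Op 4: note_on(64): all voices busy, STEAL voice 0 (pitch 61, oldest) -> assign | voices=[64 81 77]
Op 5: note_on(70): all voices busy, STEAL voice 1 (pitch 81, oldest) -> assign | voices=[64 70 77]
Op 6: note_off(64): free voice 0 | voices=[- 70 77]
Op 7: note_off(70): free voice 1 | voices=[- - 77]
Op 8: note_off(77): free voice 2 | voices=[- - -]
Op 9: note_on(63): voice 0 is free -> assigned | voices=[63 - -]
Op 10: note_on(78): voice 1 is free -> assigned | voices=[63 78 -]

Answer: 63 78 -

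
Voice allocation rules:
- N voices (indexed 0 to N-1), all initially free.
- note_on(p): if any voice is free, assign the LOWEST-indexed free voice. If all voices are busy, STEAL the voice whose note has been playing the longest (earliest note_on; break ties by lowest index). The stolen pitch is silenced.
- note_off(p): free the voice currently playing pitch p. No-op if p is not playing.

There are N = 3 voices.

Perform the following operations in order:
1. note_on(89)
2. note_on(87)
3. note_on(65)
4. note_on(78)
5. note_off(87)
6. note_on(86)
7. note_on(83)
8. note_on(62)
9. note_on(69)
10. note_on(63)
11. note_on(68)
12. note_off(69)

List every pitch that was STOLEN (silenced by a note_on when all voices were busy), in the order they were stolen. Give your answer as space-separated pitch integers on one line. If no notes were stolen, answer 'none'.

Answer: 89 65 78 86 83 62

Derivation:
Op 1: note_on(89): voice 0 is free -> assigned | voices=[89 - -]
Op 2: note_on(87): voice 1 is free -> assigned | voices=[89 87 -]
Op 3: note_on(65): voice 2 is free -> assigned | voices=[89 87 65]
Op 4: note_on(78): all voices busy, STEAL voice 0 (pitch 89, oldest) -> assign | voices=[78 87 65]
Op 5: note_off(87): free voice 1 | voices=[78 - 65]
Op 6: note_on(86): voice 1 is free -> assigned | voices=[78 86 65]
Op 7: note_on(83): all voices busy, STEAL voice 2 (pitch 65, oldest) -> assign | voices=[78 86 83]
Op 8: note_on(62): all voices busy, STEAL voice 0 (pitch 78, oldest) -> assign | voices=[62 86 83]
Op 9: note_on(69): all voices busy, STEAL voice 1 (pitch 86, oldest) -> assign | voices=[62 69 83]
Op 10: note_on(63): all voices busy, STEAL voice 2 (pitch 83, oldest) -> assign | voices=[62 69 63]
Op 11: note_on(68): all voices busy, STEAL voice 0 (pitch 62, oldest) -> assign | voices=[68 69 63]
Op 12: note_off(69): free voice 1 | voices=[68 - 63]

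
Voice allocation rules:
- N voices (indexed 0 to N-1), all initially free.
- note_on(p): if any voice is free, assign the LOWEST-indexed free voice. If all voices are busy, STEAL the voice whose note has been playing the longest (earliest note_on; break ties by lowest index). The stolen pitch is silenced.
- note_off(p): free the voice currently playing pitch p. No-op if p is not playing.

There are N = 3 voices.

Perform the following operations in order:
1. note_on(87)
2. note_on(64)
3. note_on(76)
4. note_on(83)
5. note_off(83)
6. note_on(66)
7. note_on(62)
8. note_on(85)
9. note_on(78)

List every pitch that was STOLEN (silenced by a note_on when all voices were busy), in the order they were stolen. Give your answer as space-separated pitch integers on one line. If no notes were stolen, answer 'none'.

Answer: 87 64 76 66

Derivation:
Op 1: note_on(87): voice 0 is free -> assigned | voices=[87 - -]
Op 2: note_on(64): voice 1 is free -> assigned | voices=[87 64 -]
Op 3: note_on(76): voice 2 is free -> assigned | voices=[87 64 76]
Op 4: note_on(83): all voices busy, STEAL voice 0 (pitch 87, oldest) -> assign | voices=[83 64 76]
Op 5: note_off(83): free voice 0 | voices=[- 64 76]
Op 6: note_on(66): voice 0 is free -> assigned | voices=[66 64 76]
Op 7: note_on(62): all voices busy, STEAL voice 1 (pitch 64, oldest) -> assign | voices=[66 62 76]
Op 8: note_on(85): all voices busy, STEAL voice 2 (pitch 76, oldest) -> assign | voices=[66 62 85]
Op 9: note_on(78): all voices busy, STEAL voice 0 (pitch 66, oldest) -> assign | voices=[78 62 85]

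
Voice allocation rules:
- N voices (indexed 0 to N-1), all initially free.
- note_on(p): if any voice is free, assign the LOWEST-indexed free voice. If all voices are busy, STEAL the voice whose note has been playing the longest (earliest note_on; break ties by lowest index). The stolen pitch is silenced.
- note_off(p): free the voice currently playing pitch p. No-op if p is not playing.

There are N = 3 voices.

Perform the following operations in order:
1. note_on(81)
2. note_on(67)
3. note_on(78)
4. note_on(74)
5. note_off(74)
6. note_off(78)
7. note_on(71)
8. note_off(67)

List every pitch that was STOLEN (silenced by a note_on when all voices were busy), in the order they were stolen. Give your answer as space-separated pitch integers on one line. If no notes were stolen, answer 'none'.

Answer: 81

Derivation:
Op 1: note_on(81): voice 0 is free -> assigned | voices=[81 - -]
Op 2: note_on(67): voice 1 is free -> assigned | voices=[81 67 -]
Op 3: note_on(78): voice 2 is free -> assigned | voices=[81 67 78]
Op 4: note_on(74): all voices busy, STEAL voice 0 (pitch 81, oldest) -> assign | voices=[74 67 78]
Op 5: note_off(74): free voice 0 | voices=[- 67 78]
Op 6: note_off(78): free voice 2 | voices=[- 67 -]
Op 7: note_on(71): voice 0 is free -> assigned | voices=[71 67 -]
Op 8: note_off(67): free voice 1 | voices=[71 - -]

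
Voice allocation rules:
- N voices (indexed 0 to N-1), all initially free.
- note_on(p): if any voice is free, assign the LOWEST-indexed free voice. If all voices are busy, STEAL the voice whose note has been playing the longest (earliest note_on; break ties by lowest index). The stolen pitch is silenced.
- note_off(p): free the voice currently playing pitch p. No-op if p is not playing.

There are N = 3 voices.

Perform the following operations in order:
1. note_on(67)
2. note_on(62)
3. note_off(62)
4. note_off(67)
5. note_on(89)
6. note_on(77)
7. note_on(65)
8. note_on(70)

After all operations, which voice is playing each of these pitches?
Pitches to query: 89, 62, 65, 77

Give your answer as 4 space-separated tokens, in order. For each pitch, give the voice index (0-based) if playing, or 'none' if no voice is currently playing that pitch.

Op 1: note_on(67): voice 0 is free -> assigned | voices=[67 - -]
Op 2: note_on(62): voice 1 is free -> assigned | voices=[67 62 -]
Op 3: note_off(62): free voice 1 | voices=[67 - -]
Op 4: note_off(67): free voice 0 | voices=[- - -]
Op 5: note_on(89): voice 0 is free -> assigned | voices=[89 - -]
Op 6: note_on(77): voice 1 is free -> assigned | voices=[89 77 -]
Op 7: note_on(65): voice 2 is free -> assigned | voices=[89 77 65]
Op 8: note_on(70): all voices busy, STEAL voice 0 (pitch 89, oldest) -> assign | voices=[70 77 65]

Answer: none none 2 1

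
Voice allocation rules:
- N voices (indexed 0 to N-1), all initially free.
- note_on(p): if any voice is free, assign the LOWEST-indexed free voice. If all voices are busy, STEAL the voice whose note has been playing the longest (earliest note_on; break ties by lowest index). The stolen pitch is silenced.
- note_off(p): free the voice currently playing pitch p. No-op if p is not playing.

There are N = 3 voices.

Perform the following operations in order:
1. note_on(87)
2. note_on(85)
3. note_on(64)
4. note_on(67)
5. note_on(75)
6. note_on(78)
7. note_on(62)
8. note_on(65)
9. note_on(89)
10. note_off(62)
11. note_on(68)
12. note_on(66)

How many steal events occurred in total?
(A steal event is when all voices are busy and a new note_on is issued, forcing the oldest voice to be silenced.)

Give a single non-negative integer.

Answer: 7

Derivation:
Op 1: note_on(87): voice 0 is free -> assigned | voices=[87 - -]
Op 2: note_on(85): voice 1 is free -> assigned | voices=[87 85 -]
Op 3: note_on(64): voice 2 is free -> assigned | voices=[87 85 64]
Op 4: note_on(67): all voices busy, STEAL voice 0 (pitch 87, oldest) -> assign | voices=[67 85 64]
Op 5: note_on(75): all voices busy, STEAL voice 1 (pitch 85, oldest) -> assign | voices=[67 75 64]
Op 6: note_on(78): all voices busy, STEAL voice 2 (pitch 64, oldest) -> assign | voices=[67 75 78]
Op 7: note_on(62): all voices busy, STEAL voice 0 (pitch 67, oldest) -> assign | voices=[62 75 78]
Op 8: note_on(65): all voices busy, STEAL voice 1 (pitch 75, oldest) -> assign | voices=[62 65 78]
Op 9: note_on(89): all voices busy, STEAL voice 2 (pitch 78, oldest) -> assign | voices=[62 65 89]
Op 10: note_off(62): free voice 0 | voices=[- 65 89]
Op 11: note_on(68): voice 0 is free -> assigned | voices=[68 65 89]
Op 12: note_on(66): all voices busy, STEAL voice 1 (pitch 65, oldest) -> assign | voices=[68 66 89]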